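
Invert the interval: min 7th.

M2

The rule of nine gives the new number: 9 − 7 = 2, so a seventh becomes a second.
Quality inverts too: minor becomes major. That makes the inversion a major second.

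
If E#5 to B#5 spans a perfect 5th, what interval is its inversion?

The rule of nine gives the new number: 9 − 5 = 4, so a fifth becomes a fourth.
Quality inverts too: perfect stays perfect. That makes the inversion a perfect fourth.

perfect fourth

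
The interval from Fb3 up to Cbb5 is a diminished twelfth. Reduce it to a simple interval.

d5

Subtracting seven from the interval number removes an octave: 12 − 7 = 5.
So a diminished twelfth is an octave plus a diminished fifth. The quality is unchanged.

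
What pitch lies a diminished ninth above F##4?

Counting two letter names plus an octave up from F lands on G.
A diminished ninth spans 12 semitones, so from F##4 the target pitch is G5.

G5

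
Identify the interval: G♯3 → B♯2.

Descending from G#3 to B#2 is the same interval as ascending B#2 to G#3.
B to G spans six letter names (B-C-D-E-F-G) — that makes it a sixth of some quality.
A major sixth would be 9 semitones, but B#2 to G#3 is 8 — one semitone narrower, making it a minor sixth.

minor 6th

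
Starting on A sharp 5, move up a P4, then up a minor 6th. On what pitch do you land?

A#5 up a perfect fourth → D#6 (5 semitones).
D#6 up a minor sixth → B6 (8 semitones).

B 6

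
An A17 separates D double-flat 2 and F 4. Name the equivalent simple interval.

Take out 2 octaves (14 from the number): 17 − 14 = 3.
So an augmented seventeenth is 2 octaves plus an augmented third. The quality is unchanged.

augmented third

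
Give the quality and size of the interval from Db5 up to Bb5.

D to B spans six letter names (D-E-F-G-A-B): a sixth.
Counting semitones, Db5→Bb5 is 9, which is the major sixth.

major sixth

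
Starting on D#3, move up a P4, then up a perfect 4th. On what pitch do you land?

C#4

Up a perfect fourth from D#3: G#3 (5 semitones up).
G#3 up a perfect fourth → C#4 (5 semitones).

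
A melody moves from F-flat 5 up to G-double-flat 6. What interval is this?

minor ninth

F to G spans two letter names (F-G), plus an octave, so the interval is some kind of ninth.
A major ninth would be 14 semitones, but Fb5 to Gbb6 is 13 — one semitone narrower, making it a minor ninth.
(Equivalently, a compound minor second: a minor second plus an octave.)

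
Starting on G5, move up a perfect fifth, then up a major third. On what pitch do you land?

F#6

Up a perfect fifth from G5: D6 (7 semitones up).
Up a major third from D6: F#6 (4 semitones up).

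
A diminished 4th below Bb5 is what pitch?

F#5

Counting four letter names down from B lands on F.
A diminished fourth is 4 semitones; 4 semitones down from Bb5 gives F#5.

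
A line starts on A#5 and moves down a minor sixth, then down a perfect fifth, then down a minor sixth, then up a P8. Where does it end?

A minor sixth down from A#5 is C##5.
A perfect fifth down from C##5 is F##4.
Down a minor sixth from F##4: A##3 (8 semitones down).
Up a perfect octave from A##3: A##4 (12 semitones up).

A##4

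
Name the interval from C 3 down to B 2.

Descending from C3 to B2 is the same interval as ascending B2 to C3.
B to C spans two letter names (B-C) — that makes it a second of some quality.
B2 to C3 is 1 semitone, a half step short of the major second (2), so this is minor.

minor 2nd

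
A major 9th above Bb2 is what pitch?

C4

Two letters up from B (plus an octave) reaches C.
Moving 14 semitones up from Bb2 (the size of a major ninth) reaches C4.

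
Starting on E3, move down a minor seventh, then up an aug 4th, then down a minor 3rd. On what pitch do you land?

E3 down a minor seventh → F#2 (10 semitones).
An augmented fourth up from F#2 is B#2.
B#2 down a minor third → G##2 (3 semitones).

G##2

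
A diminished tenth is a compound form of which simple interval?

Take out an octave (7 from the number): 10 − 7 = 3.
That makes a diminished tenth a compound diminished third — an octave plus a diminished third.

d3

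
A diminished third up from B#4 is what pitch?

D5

Three letter names up from B: D.
A diminished third is 2 semitones; 2 semitones up from B#4 gives D5.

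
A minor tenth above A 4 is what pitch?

The tenth's letter: A up three letter names plus an octave → C.
A minor tenth is 15 semitones; 15 semitones up from A4 gives C6.

C 6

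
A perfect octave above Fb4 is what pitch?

Fb5

The letter stays F (same as the start), shifted an octave up.
A perfect octave is 12 semitones; 12 semitones up from Fb4 gives Fb5.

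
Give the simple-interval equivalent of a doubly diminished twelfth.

dd5

Take out an octave (7 from the number): 12 − 7 = 5.
So a doubly diminished twelfth is an octave plus a doubly diminished fifth. The quality is unchanged.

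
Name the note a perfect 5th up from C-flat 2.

The fifth takes the letter from C up to G.
A perfect fifth spans 7 semitones, so from Cb2 the target pitch is Gb2.

G-flat 2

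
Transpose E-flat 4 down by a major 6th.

The sixth takes the letter from E down to G.
A major sixth spans 9 semitones, so from Eb4 the target pitch is Gb3.

G-flat 3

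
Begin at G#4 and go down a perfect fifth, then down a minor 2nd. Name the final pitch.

B#3

G#4 down a perfect fifth → C#4 (7 semitones).
C#4 down a minor second → B#3 (1 semitone).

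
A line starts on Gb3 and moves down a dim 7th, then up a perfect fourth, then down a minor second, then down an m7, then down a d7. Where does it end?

E##1

A diminished seventh down from Gb3 is A2.
A2 up a perfect fourth → D3 (5 semitones).
D3 down a minor second → C#3 (1 semitone).
C#3 down a minor seventh → D#2 (10 semitones).
A diminished seventh down from D#2 is E##1.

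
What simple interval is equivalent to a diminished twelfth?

Subtracting seven from the interval number removes an octave: 12 − 7 = 5.
Quality carries through unchanged, so the simple form is a diminished fifth.

diminished 5th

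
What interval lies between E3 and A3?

E to A spans four letter names (E-F-G-A) — that makes it a fourth of some quality.
Counting semitones, E3→A3 is 5, which is the perfect fourth.

P4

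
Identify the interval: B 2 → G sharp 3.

B to G spans six letter names (B-C-D-E-F-G), so the interval is some kind of sixth.
B2 to G#3 is 9 semitones, matching the major sixth exactly, so the quality is major.

major sixth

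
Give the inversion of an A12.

d4

First reduce the compound augmented twelfth to its simple form, an augmented fifth.
Inverted interval numbers add to nine, so a fifth pairs with a fourth (5 + 4 = 9).
And augmented becomes diminished under inversion, so we get a diminished fourth.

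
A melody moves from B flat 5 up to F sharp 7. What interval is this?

augmented 12th

B to F spans five letter names (B-C-D-E-F), plus an octave: a twelfth.
The perfect twelfth is 19 semitones; here we have 20, one semitone wider: augmented.
(Equivalently, a compound augmented fifth: an augmented fifth plus an octave.)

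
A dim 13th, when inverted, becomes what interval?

First reduce the compound diminished thirteenth to its simple form, a diminished sixth.
Inverted interval numbers add to nine, so a sixth pairs with a third (6 + 3 = 9).
The quality also flips — diminished becomes augmented — giving an augmented third.

augmented third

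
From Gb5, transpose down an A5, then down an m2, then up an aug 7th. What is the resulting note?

Down an augmented fifth from Gb5: Cbb5 (8 semitones down).
A minor second down from Cbb5 is Bbb4.
An augmented seventh up from Bbb4 is A5.

A5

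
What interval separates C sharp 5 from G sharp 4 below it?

Descending from C#5 to G#4 is the same interval as ascending G#4 to C#5.
G to C spans four letter names (G-A-B-C): a fourth.
The perfect fourth spans 5 semitones, and G#4 to C#5 is exactly 5 semitones — so this is a perfect fourth.

P4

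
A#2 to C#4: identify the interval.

A to C spans three letter names (A-B-C), plus an octave, so the interval is some kind of tenth.
A#2 to C#4 is 15 semitones, a half step short of the major tenth (16), so this is minor.
(Equivalently, a compound minor third: a minor third plus an octave.)

minor tenth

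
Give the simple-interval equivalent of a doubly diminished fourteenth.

Take out an octave (7 from the number): 14 − 7 = 7.
Quality carries through unchanged, so the simple form is a doubly diminished seventh.

doubly diminished 7th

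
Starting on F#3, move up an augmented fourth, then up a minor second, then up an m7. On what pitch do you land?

An augmented fourth up from F#3 is B#3.
Up a minor second from B#3: C#4 (1 semitone up).
A minor seventh up from C#4 is B4.

B4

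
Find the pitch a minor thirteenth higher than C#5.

The thirteenth's letter: C up six letter names plus an octave → A.
A minor thirteenth spans 20 semitones, so from C#5 the target pitch is A6.

A6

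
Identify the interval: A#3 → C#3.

major sixth

Descending from A#3 to C#3 is the same interval as ascending C#3 to A#3.
C to A spans six letter names (C-D-E-F-G-A), so the interval is some kind of sixth.
C#3 to A#3 is 9 semitones, matching the major sixth exactly, so the quality is major.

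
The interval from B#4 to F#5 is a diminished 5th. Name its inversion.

The rule of nine gives the new number: 9 − 5 = 4, so a fifth becomes a fourth.
The quality also flips — diminished becomes augmented — giving an augmented fourth.

A4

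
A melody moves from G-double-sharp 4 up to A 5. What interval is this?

G to A spans two letter names (G-A), plus an octave, so the interval is some kind of ninth.
A major ninth would be 14 semitones; G##4 to A5 is 12, two semitones narrower, so the interval is diminished.

diminished ninth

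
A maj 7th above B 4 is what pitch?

The seventh takes the letter from B up to A.
A major seventh is 11 semitones; 11 semitones up from B4 gives A#5.

A-sharp 5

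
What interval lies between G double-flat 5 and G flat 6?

augmented octave

G to G is the same letter name, plus an octave, so the interval is some kind of octave.
The perfect octave is 12 semitones; here we have 13, one semitone wider: augmented.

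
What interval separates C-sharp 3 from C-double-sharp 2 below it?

Descending from C#3 to C##2 is the same interval as ascending C##2 to C#3.
C to C is the same letter name, plus an octave — that makes it an octave of some quality.
C##2 to C#3 spans 11 semitones — one semitone narrower than the perfect octave (12) — giving a diminished octave.

diminished octave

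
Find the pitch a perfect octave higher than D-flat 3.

D-flat 4

An octave keeps the letter name D, an octave up from D.
A perfect octave spans 12 semitones, so from Db3 the target pitch is Db4.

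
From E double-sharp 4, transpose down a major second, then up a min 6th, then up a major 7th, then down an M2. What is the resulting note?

A major second down from E##4 is D##4.
Up a minor sixth from D##4: B#4 (8 semitones up).
Up a major seventh from B#4: A##5 (11 semitones up).
A major second down from A##5 is G##5.

G double-sharp 5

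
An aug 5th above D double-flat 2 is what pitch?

A flat 2

The fifth takes the letter from D up to A.
Moving 8 semitones up from Dbb2 (the size of an augmented fifth) reaches Ab2.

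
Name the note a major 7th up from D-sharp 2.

C-double-sharp 3

The seventh takes the letter from D up to C.
Moving 11 semitones up from D#2 (the size of a major seventh) reaches C##3.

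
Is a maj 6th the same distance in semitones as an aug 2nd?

9 semitones (major sixth) vs 3 semitones (augmented second): not equal.

No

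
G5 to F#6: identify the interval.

M7

G to F spans seven letter names (G-A-B-C-D-E-F), so the interval is some kind of seventh.
G5 to F#6 is 11 semitones, matching the major seventh exactly, so the quality is major.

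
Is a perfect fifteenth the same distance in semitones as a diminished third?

24 semitones (perfect fifteenth) vs 2 semitones (diminished third): not equal.

No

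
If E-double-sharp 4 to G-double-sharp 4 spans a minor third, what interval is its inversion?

The rule of nine gives the new number: 9 − 3 = 6, so a third becomes a sixth.
Quality inverts too: minor becomes major. That makes the inversion a major sixth.

M6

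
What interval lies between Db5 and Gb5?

P4

D to G spans four letter names (D-E-F-G) — that makes it a fourth of some quality.
The perfect fourth spans 5 semitones, and Db5 to Gb5 is exactly 5 semitones — so this is a perfect fourth.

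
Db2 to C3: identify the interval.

M7

D to C spans seven letter names (D-E-F-G-A-B-C), so the interval is some kind of seventh.
Counting semitones, Db2→C3 is 11, which is the major seventh.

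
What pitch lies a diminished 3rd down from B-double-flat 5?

G 5

Three letter names down from B: G.
Moving 2 semitones down from Bbb5 (the size of a diminished third) reaches G5.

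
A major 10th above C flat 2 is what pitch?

E flat 3

The tenth's letter: C up three letter names plus an octave → E.
Moving 16 semitones up from Cb2 (the size of a major tenth) reaches Eb3.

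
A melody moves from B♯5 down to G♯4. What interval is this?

Descending from B#5 to G#4 is the same interval as ascending G#4 to B#5.
G to B spans three letter names (G-A-B), plus an octave: a tenth.
G#4 to B#5 is 16 semitones, matching the major tenth exactly, so the quality is major.
(Equivalently, a compound major third: a major third plus an octave.)

major tenth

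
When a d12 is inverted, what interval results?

First reduce the compound diminished twelfth to its simple form, a diminished fifth.
Interval numbers invert to sum to nine: 5 + 4 = 9, so a fifth inverts to a fourth.
The quality also flips — diminished becomes augmented — giving an augmented fourth.

A4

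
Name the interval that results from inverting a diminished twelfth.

First reduce the compound diminished twelfth to its simple form, a diminished fifth.
The rule of nine gives the new number: 9 − 5 = 4, so a fifth becomes a fourth.
And diminished becomes augmented under inversion, so we get an augmented fourth.

A4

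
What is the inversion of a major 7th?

Inverted interval numbers add to nine, so a seventh pairs with a second (7 + 2 = 9).
And major becomes minor under inversion, so we get a minor second.

m2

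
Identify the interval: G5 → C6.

perfect fourth

G to C spans four letter names (G-A-B-C): a fourth.
The perfect fourth spans 5 semitones, and G5 to C6 is exactly 5 semitones — so this is a perfect fourth.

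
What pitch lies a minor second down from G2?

Counting two letter names down from G lands on F.
Moving 1 semitone down from G2 (the size of a minor second) reaches F#2.

F#2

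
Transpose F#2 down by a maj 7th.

G1

Seven letter names down from F: G.
A major seventh spans 11 semitones, so from F#2 the target pitch is G1.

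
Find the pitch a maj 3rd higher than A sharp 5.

Counting three letter names up from A lands on C.
A major third spans 4 semitones, so from A#5 the target pitch is C##6.

C double-sharp 6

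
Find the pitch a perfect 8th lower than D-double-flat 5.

The letter stays D (same as the start), shifted an octave down.
A perfect octave is 12 semitones; 12 semitones down from Dbb5 gives Dbb4.

D-double-flat 4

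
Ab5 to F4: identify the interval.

minor tenth

Descending from Ab5 to F4 is the same interval as ascending F4 to Ab5.
F to A spans three letter names (F-G-A), plus an octave — that makes it a tenth of some quality.
A major tenth would be 16 semitones, but F4 to Ab5 is 15 — one semitone narrower, making it a minor tenth.
(Equivalently, a compound minor third: a minor third plus an octave.)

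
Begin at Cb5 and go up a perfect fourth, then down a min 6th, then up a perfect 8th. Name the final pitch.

Cb5 up a perfect fourth → Fb5 (5 semitones).
A minor sixth down from Fb5 is Ab4.
Ab4 up a perfect octave → Ab5 (12 semitones).

Ab5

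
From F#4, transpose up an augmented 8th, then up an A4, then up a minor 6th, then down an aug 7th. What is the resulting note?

Up an augmented octave from F#4: F##5 (13 semitones up).
F##5 up an augmented fourth → B##5 (6 semitones).
A minor sixth up from B##5 is G##6.
An augmented seventh down from G##6 is A5.

A5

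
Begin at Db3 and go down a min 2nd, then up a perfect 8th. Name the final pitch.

C4

Down a minor second from Db3: C3 (1 semitone down).
Up a perfect octave from C3: C4 (12 semitones up).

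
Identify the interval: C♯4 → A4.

C to A spans six letter names (C-D-E-F-G-A) — that makes it a sixth of some quality.
A major sixth would be 9 semitones, but C#4 to A4 is 8 — one semitone narrower, making it a minor sixth.

m6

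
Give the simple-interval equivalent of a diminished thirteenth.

Each octave removed subtracts seven from the number: 13 − 7 = 6.
Quality carries through unchanged, so the simple form is a diminished sixth.

diminished sixth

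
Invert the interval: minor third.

major 6th

The rule of nine gives the new number: 9 − 3 = 6, so a third becomes a sixth.
The quality also flips — minor becomes major — giving a major sixth.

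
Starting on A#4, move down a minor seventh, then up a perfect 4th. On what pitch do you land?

E#4

Down a minor seventh from A#4: B#3 (10 semitones down).
A perfect fourth up from B#3 is E#4.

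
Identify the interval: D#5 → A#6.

perfect twelfth

D to A spans five letter names (D-E-F-G-A), plus an octave — that makes it a twelfth of some quality.
D#5 to A#6 is 19 semitones, matching the perfect twelfth exactly, so the quality is perfect.
(Equivalently, a compound perfect fifth: a perfect fifth plus an octave.)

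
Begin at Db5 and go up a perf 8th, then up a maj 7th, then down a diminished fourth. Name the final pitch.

A perfect octave up from Db5 is Db6.
Db6 up a major seventh → C7 (11 semitones).
Down a diminished fourth from C7: G#6 (4 semitones down).

G#6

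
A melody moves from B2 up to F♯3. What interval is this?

perfect 5th

B to F spans five letter names (B-C-D-E-F) — that makes it a fifth of some quality.
Counting semitones, B2→F#3 is 7, which is the perfect fifth.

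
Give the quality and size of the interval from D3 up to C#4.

D to C spans seven letter names (D-E-F-G-A-B-C): a seventh.
Counting semitones, D3→C#4 is 11, which is the major seventh.

major seventh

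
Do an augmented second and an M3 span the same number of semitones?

No

An augmented second spans 3 semitones; a major third spans 4 semitones. They differ by 1.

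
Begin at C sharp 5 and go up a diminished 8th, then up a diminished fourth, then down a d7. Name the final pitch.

G 5

A diminished octave up from C#5 is C6.
Up a diminished fourth from C6: Fb6 (4 semitones up).
Fb6 down a diminished seventh → G5 (9 semitones).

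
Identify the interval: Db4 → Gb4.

perfect fourth

D to G spans four letter names (D-E-F-G): a fourth.
Counting semitones, Db4→Gb4 is 5, which is the perfect fourth.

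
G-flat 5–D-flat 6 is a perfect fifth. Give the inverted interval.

perfect fourth

Interval numbers invert to sum to nine: 5 + 4 = 9, so a fifth inverts to a fourth.
And perfect stays perfect under inversion, so we get a perfect fourth.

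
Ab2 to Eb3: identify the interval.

perfect 5th

A to E spans five letter names (A-B-C-D-E): a fifth.
The perfect fifth spans 7 semitones, and Ab2 to Eb3 is exactly 7 semitones — so this is a perfect fifth.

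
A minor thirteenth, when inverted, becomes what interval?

First reduce the compound minor thirteenth to its simple form, a minor sixth.
Interval numbers invert to sum to nine: 6 + 3 = 9, so a sixth inverts to a third.
And minor becomes major under inversion, so we get a major third.

major 3rd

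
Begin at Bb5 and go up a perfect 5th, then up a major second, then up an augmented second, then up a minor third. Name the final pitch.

Up a perfect fifth from Bb5: F6 (7 semitones up).
Up a major second from F6: G6 (2 semitones up).
An augmented second up from G6 is A#6.
A minor third up from A#6 is C#7.

C#7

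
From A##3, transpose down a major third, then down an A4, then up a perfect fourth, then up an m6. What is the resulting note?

A major third down from A##3 is F##3.
Down an augmented fourth from F##3: C#3 (6 semitones down).
Up a perfect fourth from C#3: F#3 (5 semitones up).
F#3 up a minor sixth → D4 (8 semitones).

D4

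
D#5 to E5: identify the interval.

D to E spans two letter names (D-E), so the interval is some kind of second.
A major second would be 2 semitones, but D#5 to E5 is 1 — one semitone narrower, making it a minor second.

minor 2nd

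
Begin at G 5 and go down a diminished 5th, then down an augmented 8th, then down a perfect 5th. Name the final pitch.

F 3

Down a diminished fifth from G5: C#5 (6 semitones down).
C#5 down an augmented octave → C4 (13 semitones).
C4 down a perfect fifth → F3 (7 semitones).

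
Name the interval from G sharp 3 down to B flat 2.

Descending from G#3 to Bb2 is the same interval as ascending Bb2 to G#3.
B to G spans six letter names (B-C-D-E-F-G) — that makes it a sixth of some quality.
Bb2 to G#3 spans 10 semitones — one semitone wider than the major sixth (9) — giving an augmented sixth.

A6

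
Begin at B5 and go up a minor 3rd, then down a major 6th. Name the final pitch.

B5 up a minor third → D6 (3 semitones).
A major sixth down from D6 is F5.

F5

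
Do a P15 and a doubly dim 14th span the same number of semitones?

24 semitones (perfect fifteenth) vs 20 semitones (doubly diminished fourteenth): not equal.

No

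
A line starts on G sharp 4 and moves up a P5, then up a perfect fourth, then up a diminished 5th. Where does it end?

Up a perfect fifth from G#4: D#5 (7 semitones up).
A perfect fourth up from D#5 is G#5.
Up a diminished fifth from G#5: D6 (6 semitones up).

D 6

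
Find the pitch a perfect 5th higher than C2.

The fifth takes the letter from C up to G.
A perfect fifth spans 7 semitones, so from C2 the target pitch is G2.

G2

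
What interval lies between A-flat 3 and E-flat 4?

A to E spans five letter names (A-B-C-D-E), so the interval is some kind of fifth.
Counting semitones, Ab3→Eb4 is 7, which is the perfect fifth.

perfect 5th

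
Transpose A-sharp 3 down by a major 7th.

The seventh takes the letter from A down to B.
A major seventh spans 11 semitones, so from A#3 the target pitch is B2.

B 2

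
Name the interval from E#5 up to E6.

E to E is the same letter name, plus an octave, so the interval is some kind of octave.
E#5 to E6 spans 11 semitones — one semitone narrower than the perfect octave (12) — giving a diminished octave.

d8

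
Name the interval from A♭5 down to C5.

Descending from Ab5 to C5 is the same interval as ascending C5 to Ab5.
C to A spans six letter names (C-D-E-F-G-A): a sixth.
A major sixth would be 9 semitones, but C5 to Ab5 is 8 — one semitone narrower, making it a minor sixth.

minor sixth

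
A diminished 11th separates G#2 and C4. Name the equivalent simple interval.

Take out an octave (7 from the number): 11 − 7 = 4.
So a diminished eleventh is an octave plus a diminished fourth. The quality is unchanged.

diminished 4th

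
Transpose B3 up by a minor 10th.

The tenth's letter: B up three letter names plus an octave → D.
A minor tenth is 15 semitones; 15 semitones up from B3 gives D5.

D5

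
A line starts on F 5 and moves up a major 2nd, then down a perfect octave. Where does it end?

Up a major second from F5: G5 (2 semitones up).
Down a perfect octave from G5: G4 (12 semitones down).

G 4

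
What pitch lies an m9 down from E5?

The ninth's letter: E down two letter names plus an octave → D.
A minor ninth is 13 semitones; 13 semitones down from E5 gives D#4.

D#4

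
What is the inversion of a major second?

m7

Interval numbers invert to sum to nine: 2 + 7 = 9, so a second inverts to a seventh.
The quality also flips — major becomes minor — giving a minor seventh.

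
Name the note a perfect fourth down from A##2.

Counting four letter names down from A lands on E.
Moving 5 semitones down from A##2 (the size of a perfect fourth) reaches E##2.

E##2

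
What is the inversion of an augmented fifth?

d4

Inverted interval numbers add to nine, so a fifth pairs with a fourth (5 + 4 = 9).
Quality inverts too: augmented becomes diminished. That makes the inversion a diminished fourth.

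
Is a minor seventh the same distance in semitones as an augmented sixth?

A minor seventh = 10 semitones = an augmented sixth; enharmonically equal.

Yes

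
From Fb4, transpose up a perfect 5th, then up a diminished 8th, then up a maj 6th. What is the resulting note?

Abb6

Fb4 up a perfect fifth → Cb5 (7 semitones).
Cb5 up a diminished octave → Cbb6 (11 semitones).
A major sixth up from Cbb6 is Abb6.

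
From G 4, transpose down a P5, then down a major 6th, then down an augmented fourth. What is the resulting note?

B double-flat 2

A perfect fifth down from G4 is C4.
C4 down a major sixth → Eb3 (9 semitones).
An augmented fourth down from Eb3 is Bbb2.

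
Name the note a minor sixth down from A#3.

C##3

The sixth takes the letter from A down to C.
A minor sixth spans 8 semitones, so from A#3 the target pitch is C##3.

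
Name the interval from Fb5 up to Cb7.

perfect twelfth

F to C spans five letter names (F-G-A-B-C), plus an octave: a twelfth.
Counting semitones, Fb5→Cb7 is 19, which is the perfect twelfth.
(Equivalently, a compound perfect fifth: a perfect fifth plus an octave.)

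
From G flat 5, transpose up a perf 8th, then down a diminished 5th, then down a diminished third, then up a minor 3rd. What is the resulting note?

Up a perfect octave from Gb5: Gb6 (12 semitones up).
Down a diminished fifth from Gb6: C6 (6 semitones down).
C6 down a diminished third → A#5 (2 semitones).
A#5 up a minor third → C#6 (3 semitones).

C sharp 6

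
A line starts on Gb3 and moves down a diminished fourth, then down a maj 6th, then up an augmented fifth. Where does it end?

C#3

A diminished fourth down from Gb3 is D3.
Down a major sixth from D3: F2 (9 semitones down).
F2 up an augmented fifth → C#3 (8 semitones).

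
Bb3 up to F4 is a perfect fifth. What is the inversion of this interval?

Interval numbers invert to sum to nine: 5 + 4 = 9, so a fifth inverts to a fourth.
Quality inverts too: perfect stays perfect. That makes the inversion a perfect fourth.

perfect 4th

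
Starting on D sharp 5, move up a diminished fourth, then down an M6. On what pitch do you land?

D#5 up a diminished fourth → G5 (4 semitones).
A major sixth down from G5 is Bb4.

B flat 4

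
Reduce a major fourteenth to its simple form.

major seventh

Each octave removed subtracts seven from the number: 14 − 7 = 7.
So a major fourteenth is an octave plus a major seventh. The quality is unchanged.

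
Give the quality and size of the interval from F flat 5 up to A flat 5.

major third

F to A spans three letter names (F-G-A): a third.
Counting semitones, Fb5→Ab5 is 4, which is the major third.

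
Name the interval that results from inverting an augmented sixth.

d3

Inverted interval numbers add to nine, so a sixth pairs with a third (6 + 3 = 9).
And augmented becomes diminished under inversion, so we get a diminished third.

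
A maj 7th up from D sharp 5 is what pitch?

C double-sharp 6

Counting seven letter names up from D lands on C.
A major seventh spans 11 semitones, so from D#5 the target pitch is C##6.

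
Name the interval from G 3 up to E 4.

major sixth

G to E spans six letter names (G-A-B-C-D-E): a sixth.
G3 to E4 is 9 semitones, matching the major sixth exactly, so the quality is major.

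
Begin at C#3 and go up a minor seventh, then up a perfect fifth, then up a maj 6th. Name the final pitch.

D#5

Up a minor seventh from C#3: B3 (10 semitones up).
Up a perfect fifth from B3: F#4 (7 semitones up).
F#4 up a major sixth → D#5 (9 semitones).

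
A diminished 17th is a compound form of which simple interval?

diminished 3rd

Take out 2 octaves (14 from the number): 17 − 14 = 3.
That makes a diminished seventeenth a compound diminished third — 2 octaves plus a diminished third.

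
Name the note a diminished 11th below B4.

The eleventh's letter: B down four letter names plus an octave → F.
A diminished eleventh spans 16 semitones, so from B4 the target pitch is F##3.

F##3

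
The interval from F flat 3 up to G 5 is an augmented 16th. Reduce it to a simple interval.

A2

Subtracting seven from the interval number removes an octave: 16 − 14 = 2.
So an augmented sixteenth is 2 octaves plus an augmented second. The quality is unchanged.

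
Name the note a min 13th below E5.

The thirteenth's letter: E down six letter names plus an octave → G.
A minor thirteenth spans 20 semitones, so from E5 the target pitch is G#3.

G#3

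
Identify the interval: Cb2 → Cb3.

P8

C to C is the same letter name, plus an octave, so the interval is some kind of octave.
Cb2 to Cb3 is 12 semitones, matching the perfect octave exactly, so the quality is perfect.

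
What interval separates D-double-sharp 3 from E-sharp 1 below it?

Descending from D##3 to E#1 is the same interval as ascending E#1 to D##3.
E to D spans seven letter names (E-F-G-A-B-C-D), plus an octave, so the interval is some kind of fourteenth.
E#1 to D##3 is 23 semitones, matching the major fourteenth exactly, so the quality is major.
(Equivalently, a compound major seventh: a major seventh plus an octave.)

M14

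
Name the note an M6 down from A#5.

C#5

Counting six letter names down from A lands on C.
Moving 9 semitones down from A#5 (the size of a major sixth) reaches C#5.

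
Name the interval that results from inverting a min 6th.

The rule of nine gives the new number: 9 − 6 = 3, so a sixth becomes a third.
Quality inverts too: minor becomes major. That makes the inversion a major third.

major third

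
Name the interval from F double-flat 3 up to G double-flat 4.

major 9th

F to G spans two letter names (F-G), plus an octave, so the interval is some kind of ninth.
The major ninth spans 14 semitones, and Fbb3 to Gbb4 is exactly 14 semitones — so this is a major ninth.
(Equivalently, a compound major second: a major second plus an octave.)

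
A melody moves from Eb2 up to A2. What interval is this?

augmented fourth

E to A spans four letter names (E-F-G-A) — that makes it a fourth of some quality.
Eb2 to A2 spans 6 semitones — one semitone wider than the perfect fourth (5) — giving an augmented fourth.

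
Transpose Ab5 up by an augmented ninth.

The ninth's letter: A up two letter names plus an octave → B.
An augmented ninth is 15 semitones; 15 semitones up from Ab5 gives B6.

B6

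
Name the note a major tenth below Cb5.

The tenth's letter: C down three letter names plus an octave → A.
Moving 16 semitones down from Cb5 (the size of a major tenth) reaches Abb3.

Abb3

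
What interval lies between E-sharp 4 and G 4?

E to G spans three letter names (E-F-G): a third.
A major third would be 4 semitones; E#4 to G4 is 2, two semitones narrower, so the interval is diminished.

diminished 3rd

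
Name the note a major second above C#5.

D#5

Counting two letter names up from C lands on D.
Moving 2 semitones up from C#5 (the size of a major second) reaches D#5.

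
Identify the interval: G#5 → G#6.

G to G is the same letter name, plus an octave, so the interval is some kind of octave.
Counting semitones, G#5→G#6 is 12, which is the perfect octave.

perfect octave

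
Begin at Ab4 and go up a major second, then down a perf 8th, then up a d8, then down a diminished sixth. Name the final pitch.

A major second up from Ab4 is Bb4.
Bb4 down a perfect octave → Bb3 (12 semitones).
Up a diminished octave from Bb3: Bbb4 (11 semitones up).
Bbb4 down a diminished sixth → D4 (7 semitones).

D4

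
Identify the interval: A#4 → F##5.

A to F spans six letter names (A-B-C-D-E-F) — that makes it a sixth of some quality.
Counting semitones, A#4→F##5 is 9, which is the major sixth.

major 6th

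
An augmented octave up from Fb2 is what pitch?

The letter stays F (same as the start), shifted an octave up.
Moving 13 semitones up from Fb2 (the size of an augmented octave) reaches F3.

F3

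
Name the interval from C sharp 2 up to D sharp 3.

C to D spans two letter names (C-D), plus an octave, so the interval is some kind of ninth.
C#2 to D#3 is 14 semitones, matching the major ninth exactly, so the quality is major.
(Equivalently, a compound major second: a major second plus an octave.)

major 9th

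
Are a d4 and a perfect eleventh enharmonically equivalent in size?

No

A diminished fourth spans 4 semitones; a perfect eleventh spans 17 semitones. They differ by 13.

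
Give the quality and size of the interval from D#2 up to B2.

minor sixth

D to B spans six letter names (D-E-F-G-A-B): a sixth.
A major sixth would be 9 semitones, but D#2 to B2 is 8 — one semitone narrower, making it a minor sixth.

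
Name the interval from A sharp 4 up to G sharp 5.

A to G spans seven letter names (A-B-C-D-E-F-G), so the interval is some kind of seventh.
At 10 semitones, A#4→G#5 falls one short of a major seventh: minor.

m7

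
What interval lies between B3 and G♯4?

B to G spans six letter names (B-C-D-E-F-G): a sixth.
B3 to G#4 is 9 semitones, matching the major sixth exactly, so the quality is major.

major sixth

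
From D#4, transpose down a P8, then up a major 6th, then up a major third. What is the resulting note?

D##4

D#4 down a perfect octave → D#3 (12 semitones).
A major sixth up from D#3 is B#3.
B#3 up a major third → D##4 (4 semitones).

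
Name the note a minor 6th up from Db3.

Counting six letter names up from D lands on B.
Moving 8 semitones up from Db3 (the size of a minor sixth) reaches Bbb3.

Bbb3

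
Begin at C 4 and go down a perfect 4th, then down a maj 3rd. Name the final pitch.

E flat 3

Down a perfect fourth from C4: G3 (5 semitones down).
Down a major third from G3: Eb3 (4 semitones down).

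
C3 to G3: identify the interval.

perfect fifth

C to G spans five letter names (C-D-E-F-G) — that makes it a fifth of some quality.
Counting semitones, C3→G3 is 7, which is the perfect fifth.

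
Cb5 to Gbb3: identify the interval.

Descending from Cb5 to Gbb3 is the same interval as ascending Gbb3 to Cb5.
G to C spans four letter names (G-A-B-C), plus an octave, so the interval is some kind of eleventh.
The perfect eleventh is 17 semitones; here we have 18, one semitone wider: augmented.
(Equivalently, a compound augmented fourth: an augmented fourth plus an octave.)

augmented 11th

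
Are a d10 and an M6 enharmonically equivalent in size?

A diminished tenth is 14 semitones but a major sixth is 9 semitones — different sizes.

No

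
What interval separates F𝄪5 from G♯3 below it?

major fourteenth

Descending from F##5 to G#3 is the same interval as ascending G#3 to F##5.
G to F spans seven letter names (G-A-B-C-D-E-F), plus an octave, so the interval is some kind of fourteenth.
G#3 to F##5 is 23 semitones, matching the major fourteenth exactly, so the quality is major.
(Equivalently, a compound major seventh: a major seventh plus an octave.)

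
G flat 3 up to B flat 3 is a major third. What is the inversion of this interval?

minor 6th

The rule of nine gives the new number: 9 − 3 = 6, so a third becomes a sixth.
And major becomes minor under inversion, so we get a minor sixth.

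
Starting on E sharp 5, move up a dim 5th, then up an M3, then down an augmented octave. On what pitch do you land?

Up a diminished fifth from E#5: B5 (6 semitones up).
B5 up a major third → D#6 (4 semitones).
An augmented octave down from D#6 is D5.

D 5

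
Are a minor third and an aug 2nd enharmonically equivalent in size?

Yes

Both span 3 semitones: a minor third and an augmented second are the same chromatic distance.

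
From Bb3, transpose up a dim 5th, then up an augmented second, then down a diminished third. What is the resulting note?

Bb3 up a diminished fifth → Fb4 (6 semitones).
Up an augmented second from Fb4: G4 (3 semitones up).
Down a diminished third from G4: E#4 (2 semitones down).

E#4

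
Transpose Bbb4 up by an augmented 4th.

Eb5

The fourth takes the letter from B up to E.
An augmented fourth spans 6 semitones, so from Bbb4 the target pitch is Eb5.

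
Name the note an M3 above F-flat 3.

Counting three letter names up from F lands on A.
A major third spans 4 semitones, so from Fb3 the target pitch is Ab3.

A-flat 3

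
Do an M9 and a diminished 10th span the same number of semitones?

A major ninth = 14 semitones = a diminished tenth; enharmonically equal.

Yes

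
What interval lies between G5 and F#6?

G to F spans seven letter names (G-A-B-C-D-E-F), so the interval is some kind of seventh.
G5 to F#6 is 11 semitones, matching the major seventh exactly, so the quality is major.

major seventh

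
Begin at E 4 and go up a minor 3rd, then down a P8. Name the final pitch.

E4 up a minor third → G4 (3 semitones).
A perfect octave down from G4 is G3.

G 3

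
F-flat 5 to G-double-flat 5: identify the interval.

m2

F to G spans two letter names (F-G) — that makes it a second of some quality.
Fb5 to Gbb5 is 1 semitone, a half step short of the major second (2), so this is minor.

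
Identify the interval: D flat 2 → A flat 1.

Descending from Db2 to Ab1 is the same interval as ascending Ab1 to Db2.
A to D spans four letter names (A-B-C-D), so the interval is some kind of fourth.
Counting semitones, Ab1→Db2 is 5, which is the perfect fourth.

perfect fourth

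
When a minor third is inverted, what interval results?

Inverted interval numbers add to nine, so a third pairs with a sixth (3 + 6 = 9).
The quality also flips — minor becomes major — giving a major sixth.

major 6th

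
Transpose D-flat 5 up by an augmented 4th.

The fourth takes the letter from D up to G.
An augmented fourth is 6 semitones; 6 semitones up from Db5 gives G5.

G 5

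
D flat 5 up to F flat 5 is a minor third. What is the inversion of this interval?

major sixth

The rule of nine gives the new number: 9 − 3 = 6, so a third becomes a sixth.
The quality also flips — minor becomes major — giving a major sixth.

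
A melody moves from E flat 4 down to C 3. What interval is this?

Descending from Eb4 to C3 is the same interval as ascending C3 to Eb4.
C to E spans three letter names (C-D-E), plus an octave: a tenth.
A major tenth would be 16 semitones, but C3 to Eb4 is 15 — one semitone narrower, making it a minor tenth.
(Equivalently, a compound minor third: a minor third plus an octave.)

minor tenth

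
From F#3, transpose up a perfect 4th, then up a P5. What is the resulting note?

A perfect fourth up from F#3 is B3.
B3 up a perfect fifth → F#4 (7 semitones).

F#4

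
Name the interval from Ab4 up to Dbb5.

diminished fourth

A to D spans four letter names (A-B-C-D): a fourth.
The perfect fourth is 5 semitones; here we have 4, one semitone narrower: diminished.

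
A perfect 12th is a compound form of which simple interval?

Subtracting seven from the interval number removes an octave: 12 − 7 = 5.
That makes a perfect twelfth a compound perfect fifth — an octave plus a perfect fifth.

perfect fifth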